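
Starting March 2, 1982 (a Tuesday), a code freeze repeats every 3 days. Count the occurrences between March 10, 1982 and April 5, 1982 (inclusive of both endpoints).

Occurrences land 3·i days after March 2, 1982 for i = 0, 1, 2, …
March 10, 1982 is 8 days after the start; 8 ÷ 3 = 2 remainder 2; since the remainder is 2, round up to i = 3. First occurrence in the window: #4 on March 11, 1982 (3×3 = 9 days in).
April 5, 1982 is 34 days after the start; 34 ÷ 3 = 11 remainder 1. Last occurrence in the window: #12 on April 4, 1982.
Occurrences #4 through #12: 9 in total.

9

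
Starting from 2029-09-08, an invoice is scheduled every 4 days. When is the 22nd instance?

The 22nd occurrence is 21 intervals after the first: 21 × 4 = 84 days after 2029-09-08.
September has 30 days — 22 days to the end of September leaves 62.
October has 31 days (31 left).
November has 30 days (1 left).
1 day into December → 2029-12-01.

2029-12-01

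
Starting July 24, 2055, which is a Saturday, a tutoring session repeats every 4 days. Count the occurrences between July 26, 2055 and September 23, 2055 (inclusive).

Occurrences land 4·i days after July 24, 2055 for i = 0, 1, 2, …
July 26, 2055 is 2 days after the start; 2 ÷ 4 = 0 remainder 2; since the remainder is 2, round up to i = 1. First occurrence in the window: #2 on July 28, 2055 (1×4 = 4 days in).
September 23, 2055 is 61 days after the start; 61 ÷ 4 = 15 remainder 1. Last occurrence in the window: #16 on September 22, 2055.
Occurrences #2 through #16: 15 in total.

15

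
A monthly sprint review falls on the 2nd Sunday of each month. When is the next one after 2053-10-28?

2053-11-09

October 2053 starts on a Wednesday; its first Sunday is the 5th, so the 2nd Sunday is the 12th — 2053-10-12.
That is not after 2053-10-28, so look at November 2053.
November 2053 starts on a Saturday; its first Sunday is the 2nd, so the 2nd Sunday is the 9th — 2053-11-09.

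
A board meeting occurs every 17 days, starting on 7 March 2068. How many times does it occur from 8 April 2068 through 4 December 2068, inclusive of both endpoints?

Occurrences land 17·i days after 7 March 2068 for i = 0, 1, 2, …
8 April 2068 is 32 days after the start; 32 ÷ 17 = 1 remainder 15; since the remainder is 15, round up to i = 2. First occurrence in the window: #3 on 10 April 2068 (2×17 = 34 days in).
4 December 2068 is 272 days after the start; 272 ÷ 17 = 16 remainder 0. Last occurrence in the window: #17 on 4 December 2068.
Occurrences #3 through #17: 15 in total.

15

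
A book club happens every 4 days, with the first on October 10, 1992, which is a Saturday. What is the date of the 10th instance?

November 15, 1992

The 10th occurrence is 9 intervals after the first: 9 × 4 = 36 days after October 10, 1992.
October has 31 days — 21 days to the end of October leaves 15.
15 days into November → November 15, 1992.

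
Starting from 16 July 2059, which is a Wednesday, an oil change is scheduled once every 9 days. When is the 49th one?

The 49th occurrence is 48 intervals after the first: 48 × 9 = 432 days after 16 July 2059.
July has 31 days — 15 days to the end of July leaves 417.
From end of July to end of 2059 is 153 days (264 left).
January has 31 days (233 left).
February has 29 days (204 left).
March has 31 days (173 left).
April has 30 days (143 left).
May has 31 days (112 left).
June has 30 days (82 left).
July has 31 days (51 left).
August has 31 days (20 left).
20 days into September → 20 September 2060.

20 September 2060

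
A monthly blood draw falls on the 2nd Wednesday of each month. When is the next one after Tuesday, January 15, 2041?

January 2041 starts on a Tuesday; its first Wednesday is the 2nd, so the 2nd Wednesday is the 9th — January 9, 2041.
That is not after January 15, 2041, so look at February 2041.
February 2041 starts on a Friday; its first Wednesday is the 6th, so the 2nd Wednesday is the 13th — February 13, 2041.

February 13, 2041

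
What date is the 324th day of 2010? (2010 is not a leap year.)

Nov 20, 2010

Jan has 31 days (324 − 31 = 293 remain).
Feb has 28 days (293 − 28 = 265 remain).
Mar has 31 days (265 − 31 = 234 remain).
Apr has 30 days (234 − 30 = 204 remain).
May has 31 days (204 − 31 = 173 remain).
Jun has 30 days (173 − 30 = 143 remain).
Jul has 31 days (143 − 31 = 112 remain).
Aug has 31 days (112 − 31 = 81 remain).
Sep has 30 days (81 − 30 = 51 remain).
Oct has 31 days (51 − 31 = 20 remain).
20 into Nov → Nov 20.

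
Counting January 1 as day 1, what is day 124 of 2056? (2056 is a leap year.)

May 3, 2056

January has 31 days (124 − 31 = 93 remain).
February has 29 days (93 − 29 = 64 remain).
March has 31 days (64 − 31 = 33 remain).
April has 30 days (33 − 30 = 3 remain).
3 into May → May 3.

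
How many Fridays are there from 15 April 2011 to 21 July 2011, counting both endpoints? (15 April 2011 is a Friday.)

14

15 April 2011 is a Friday; the first Friday on or after it is 15 April 2011.
From 15 April 2011 to 21 July 2011: 15 + 31 + 30 + 21 = 97 days (rest of April, May, June, July).
97 ÷ 7 = 13 full weeks with remainder 6, so 13 more Fridays after the first → 14.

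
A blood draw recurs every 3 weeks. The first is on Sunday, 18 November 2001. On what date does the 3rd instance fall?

30 December 2001

The 3rd occurrence is 2 intervals after the first: 2 × 21 = 42 days after 18 November 2001.
November has 30 days — 12 days to the end of November leaves 30.
30 days into December → 30 December 2001.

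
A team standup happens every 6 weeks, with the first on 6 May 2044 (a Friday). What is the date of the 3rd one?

The 3rd occurrence is 2 intervals after the first: 2 × 42 = 84 days after 6 May 2044.
May has 31 days — 25 days to the end of May leaves 59.
June has 30 days (29 left).
29 days into July → 29 July 2044.

29 July 2044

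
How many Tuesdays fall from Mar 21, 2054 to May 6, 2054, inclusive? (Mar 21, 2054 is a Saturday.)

Mar 21, 2054 is a Saturday; the first Tuesday on or after it is Mar 24, 2054 (3 days later).
From Mar 24, 2054 to May 6, 2054: 7 + 30 + 6 = 43 days (rest of Mar, Apr, May).
43 ÷ 7 = 6 full weeks with remainder 1, so 6 more Tuesdays after the first → 7.

7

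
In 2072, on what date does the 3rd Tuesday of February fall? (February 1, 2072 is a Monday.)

February 16, 2072

February 2072 begins on a Monday, so the first Tuesday is February 2 (1 day later).
The 3rd Tuesday is 2 weeks later: 2 + 14 = 16.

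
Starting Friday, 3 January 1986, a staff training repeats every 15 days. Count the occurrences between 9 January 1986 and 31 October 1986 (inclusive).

Occurrences land 15·i days after 3 January 1986 for i = 0, 1, 2, …
9 January 1986 is 6 days after the start; 6 ÷ 15 = 0 remainder 6; since the remainder is 6, round up to i = 1. First occurrence in the window: #2 on 18 January 1986 (1×15 = 15 days in).
31 October 1986 is 301 days after the start; 301 ÷ 15 = 20 remainder 1. Last occurrence in the window: #21 on 30 October 1986.
Occurrences #2 through #21: 20 in total.

20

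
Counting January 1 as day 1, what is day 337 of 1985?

January has 31 days (337 − 31 = 306 remain).
February has 28 days (306 − 28 = 278 remain).
March has 31 days (278 − 31 = 247 remain).
April has 30 days (247 − 30 = 217 remain).
May has 31 days (217 − 31 = 186 remain).
June has 30 days (186 − 30 = 156 remain).
July has 31 days (156 − 31 = 125 remain).
August has 31 days (125 − 31 = 94 remain).
September has 30 days (94 − 30 = 64 remain).
October has 31 days (64 − 31 = 33 remain).
November has 30 days (33 − 30 = 3 remain).
3 into December → December 3.

3 December 1985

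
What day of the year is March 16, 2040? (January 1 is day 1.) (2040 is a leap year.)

Days in months before March: 31 + 29 = 60.
Plus 16 days into March → day 76.

76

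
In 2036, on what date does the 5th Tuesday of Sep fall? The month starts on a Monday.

Sep 30, 2036

Sep 2036 begins on a Monday, so the first Tuesday is Sep 2 (1 day later).
The 5th Tuesday is 4 weeks later: 2 + 28 = 30.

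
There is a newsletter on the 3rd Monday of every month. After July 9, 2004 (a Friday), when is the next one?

July 2004 starts on a Thursday; its first Monday is the 5th, so the 3rd Monday is the 19th — July 19, 2004.
July 19, 2004 is after July 9, 2004, so that is the next one.

July 19, 2004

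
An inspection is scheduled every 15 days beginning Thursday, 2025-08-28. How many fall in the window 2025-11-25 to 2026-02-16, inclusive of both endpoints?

Occurrences land 15·i days after 2025-08-28 for i = 0, 1, 2, …
2025-11-25 is 89 days after the start; 89 ÷ 15 = 5 remainder 14; since the remainder is 14, round up to i = 6. First occurrence in the window: #7 on 2025-11-26 (6×15 = 90 days in).
2026-02-16 is 172 days after the start; 172 ÷ 15 = 11 remainder 7. Last occurrence in the window: #12 on 2026-02-09.
Occurrences #7 through #12: 6 in total.

6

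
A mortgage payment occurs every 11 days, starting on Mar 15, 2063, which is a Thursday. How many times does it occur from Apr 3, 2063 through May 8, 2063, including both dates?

Occurrences land 11·i days after Mar 15, 2063 for i = 0, 1, 2, …
Apr 3, 2063 is 19 days after the start; 19 ÷ 11 = 1 remainder 8; since the remainder is 8, round up to i = 2. First occurrence in the window: #3 on Apr 6, 2063 (2×11 = 22 days in).
May 8, 2063 is 54 days after the start; 54 ÷ 11 = 4 remainder 10. Last occurrence in the window: #5 on Apr 28, 2063.
Occurrences #3 through #5: 3 in total.

3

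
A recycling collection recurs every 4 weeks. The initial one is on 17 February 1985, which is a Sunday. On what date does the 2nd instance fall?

The 2nd occurrence is 1 interval after the first: 1 × 28 = 28 days after 17 February 1985.
February has 28 days — 11 days to the end of February leaves 17.
17 days into March → 17 March 1985.

17 March 1985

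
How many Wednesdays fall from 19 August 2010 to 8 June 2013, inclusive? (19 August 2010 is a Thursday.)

19 August 2010 is a Thursday; the first Wednesday on or after it is 25 August 2010 (6 days later).
From 25 August 2010 to 8 June 2013: 128 + 365 + 366 + 159 = 1018 days (rest of 2010, 2011, 2012, to 8 June 2013 in 2013).
1018 ÷ 7 = 145 full weeks with remainder 3, so 145 more Wednesdays after the first → 146.

146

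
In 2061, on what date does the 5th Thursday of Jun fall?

Jun 30, 2061

Jun 2061 begins on a Wednesday, so the first Thursday is Jun 2 (1 day later).
The 5th Thursday is 4 weeks later: 2 + 28 = 30.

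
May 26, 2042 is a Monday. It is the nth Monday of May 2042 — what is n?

4th

Day 26 falls in week ⌈26/7⌉ of the month.
Days 1–7 hold the 1st Monday, 8–14 the 2nd, 15–21 the 3rd, 22–28 the 4th, 29–31 the 5th.
26 is in the range for the 4th.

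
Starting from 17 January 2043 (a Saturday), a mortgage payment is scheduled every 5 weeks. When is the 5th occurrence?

The 5th occurrence is 4 intervals after the first: 4 × 35 = 140 days after 17 January 2043.
January has 31 days — 14 days to the end of January leaves 126.
February has 28 days (98 left).
March has 31 days (67 left).
April has 30 days (37 left).
May has 31 days (6 left).
6 days into June → 6 June 2043.

6 June 2043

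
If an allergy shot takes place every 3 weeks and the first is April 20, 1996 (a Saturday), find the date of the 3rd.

The 3rd occurrence is 2 intervals after the first: 2 × 21 = 42 days after April 20, 1996.
April has 30 days — 10 days to the end of April leaves 32.
May has 31 days (1 left).
1 day into June → June 1, 1996.

June 1, 1996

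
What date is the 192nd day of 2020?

January has 31 days (192 − 31 = 161 remain).
February has 29 days (161 − 29 = 132 remain).
March has 31 days (132 − 31 = 101 remain).
April has 30 days (101 − 30 = 71 remain).
May has 31 days (71 − 31 = 40 remain).
June has 30 days (40 − 30 = 10 remain).
10 into July → July 10.

2020-07-10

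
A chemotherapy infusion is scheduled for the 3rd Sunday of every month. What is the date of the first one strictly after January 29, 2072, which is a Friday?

February 21, 2072

January 2072 starts on a Friday; its first Sunday is the 3rd, so the 3rd Sunday is the 17th — January 17, 2072.
That is not after January 29, 2072, so look at February 2072.
February 2072 starts on a Monday; its first Sunday is the 7th, so the 3rd Sunday is the 21st — February 21, 2072.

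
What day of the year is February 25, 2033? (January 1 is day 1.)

56

Days in months before February: 31 = 31.
Plus 25 days into February → day 56.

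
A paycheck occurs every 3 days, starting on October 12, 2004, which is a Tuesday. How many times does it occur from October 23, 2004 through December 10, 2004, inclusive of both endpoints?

Occurrences land 3·i days after October 12, 2004 for i = 0, 1, 2, …
October 23, 2004 is 11 days after the start; 11 ÷ 3 = 3 remainder 2; since the remainder is 2, round up to i = 4. First occurrence in the window: #5 on October 24, 2004 (4×3 = 12 days in).
December 10, 2004 is 59 days after the start; 59 ÷ 3 = 19 remainder 2. Last occurrence in the window: #20 on December 8, 2004.
Occurrences #5 through #20: 16 in total.

16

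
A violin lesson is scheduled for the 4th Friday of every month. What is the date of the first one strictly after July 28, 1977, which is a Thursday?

August 26, 1977

July 1977 starts on a Friday; its first Friday is the 1st, so the 4th Friday is the 22nd — July 22, 1977.
That is not after July 28, 1977, so look at August 1977.
August 1977 starts on a Monday; its first Friday is the 5th, so the 4th Friday is the 26th — August 26, 1977.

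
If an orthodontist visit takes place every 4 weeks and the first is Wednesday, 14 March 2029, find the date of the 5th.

4 July 2029

The 5th occurrence is 4 intervals after the first: 4 × 28 = 112 days after 14 March 2029.
March has 31 days — 17 days to the end of March leaves 95.
April has 30 days (65 left).
May has 31 days (34 left).
June has 30 days (4 left).
4 days into July → 4 July 2029.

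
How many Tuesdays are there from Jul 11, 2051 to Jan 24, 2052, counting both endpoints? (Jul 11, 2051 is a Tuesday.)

29

Jul 11, 2051 is a Tuesday; the first Tuesday on or after it is Jul 11, 2051.
From Jul 11, 2051 to Jan 24, 2052: 20 + 31 + 30 + 31 + 30 + 31 + 24 = 197 days (rest of Jul, Aug, Sep, Oct, Nov, Dec, Jan).
197 ÷ 7 = 28 full weeks with remainder 1, so 28 more Tuesdays after the first → 29.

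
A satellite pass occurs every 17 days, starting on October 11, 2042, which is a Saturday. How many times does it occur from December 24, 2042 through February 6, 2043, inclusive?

Occurrences land 17·i days after October 11, 2042 for i = 0, 1, 2, …
December 24, 2042 is 74 days after the start; 74 ÷ 17 = 4 remainder 6; since the remainder is 6, round up to i = 5. First occurrence in the window: #6 on January 4, 2043 (5×17 = 85 days in).
February 6, 2043 is 118 days after the start; 118 ÷ 17 = 6 remainder 16. Last occurrence in the window: #7 on January 21, 2043.
Occurrences #6 through #7: 2 in total.

2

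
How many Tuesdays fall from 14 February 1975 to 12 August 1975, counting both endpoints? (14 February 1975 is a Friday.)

14 February 1975 is a Friday; the first Tuesday on or after it is 18 February 1975 (4 days later).
From 18 February 1975 to 12 August 1975: 10 + 31 + 30 + 31 + 30 + 31 + 12 = 175 days (rest of February, March, April, May, June, July, August).
175 ÷ 7 = 25 full weeks with remainder 0, so 25 more Tuesdays after the first → 26.

26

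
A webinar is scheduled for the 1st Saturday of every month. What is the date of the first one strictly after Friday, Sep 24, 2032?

Sep 2032 starts on a Wednesday, so its 1st Saturday is Sep 4, 2032 (3 days in).
That is not after Sep 24, 2032, so look at Oct 2032.
Oct 2032 starts on a Friday, so its 1st Saturday is Oct 2, 2032 (1 day in).

Oct 2, 2032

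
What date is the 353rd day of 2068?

January has 31 days (353 − 31 = 322 remain).
February has 29 days (322 − 29 = 293 remain).
March has 31 days (293 − 31 = 262 remain).
April has 30 days (262 − 30 = 232 remain).
May has 31 days (232 − 31 = 201 remain).
June has 30 days (201 − 30 = 171 remain).
July has 31 days (171 − 31 = 140 remain).
August has 31 days (140 − 31 = 109 remain).
September has 30 days (109 − 30 = 79 remain).
October has 31 days (79 − 31 = 48 remain).
November has 30 days (48 − 30 = 18 remain).
18 into December → December 18.

18 December 2068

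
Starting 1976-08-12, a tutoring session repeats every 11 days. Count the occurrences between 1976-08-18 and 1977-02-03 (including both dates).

Occurrences land 11·i days after 1976-08-12 for i = 0, 1, 2, …
1976-08-18 is 6 days after the start; 6 ÷ 11 = 0 remainder 6; since the remainder is 6, round up to i = 1. First occurrence in the window: #2 on 1976-08-23 (1×11 = 11 days in).
1977-02-03 is 175 days after the start; 175 ÷ 11 = 15 remainder 10. Last occurrence in the window: #16 on 1977-01-24.
Occurrences #2 through #16: 15 in total.

15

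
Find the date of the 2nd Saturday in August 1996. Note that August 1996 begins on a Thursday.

August 1996 begins on a Thursday, so the first Saturday is August 3 (2 days later).
The 2nd Saturday is 1 weeks later: 3 + 7 = 10.

10 August 1996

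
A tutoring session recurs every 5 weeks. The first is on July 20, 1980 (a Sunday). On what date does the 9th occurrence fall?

The 9th occurrence is 8 intervals after the first: 8 × 35 = 280 days after July 20, 1980.
July has 31 days — 11 days to the end of July leaves 269.
August has 31 days (238 left).
September has 30 days (208 left).
October has 31 days (177 left).
November has 30 days (147 left).
December has 31 days (116 left).
January has 31 days (85 left).
February has 28 days (57 left).
March has 31 days (26 left).
26 days into April → April 26, 1981.

April 26, 1981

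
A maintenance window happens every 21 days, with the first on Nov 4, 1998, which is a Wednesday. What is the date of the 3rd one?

The 3rd occurrence is 2 intervals after the first: 2 × 21 = 42 days after Nov 4, 1998.
Nov has 30 days — 26 days to the end of Nov leaves 16.
16 days into Dec → Dec 16, 1998.

Dec 16, 1998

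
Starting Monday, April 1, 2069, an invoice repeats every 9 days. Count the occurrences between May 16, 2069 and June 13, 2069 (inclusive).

Occurrences land 9·i days after April 1, 2069 for i = 0, 1, 2, …
May 16, 2069 is 45 days after the start; 45 ÷ 9 = 5 remainder 0. First occurrence in the window: #6 on May 16, 2069 (5×9 = 45 days in).
June 13, 2069 is 73 days after the start; 73 ÷ 9 = 8 remainder 1. Last occurrence in the window: #9 on June 12, 2069.
Occurrences #6 through #9: 4 in total.

4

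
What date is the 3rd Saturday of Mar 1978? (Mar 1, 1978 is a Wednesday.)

Mar 1978 begins on a Wednesday, so the first Saturday is Mar 4 (3 days later).
The 3rd Saturday is 2 weeks later: 4 + 14 = 18.

Mar 18, 1978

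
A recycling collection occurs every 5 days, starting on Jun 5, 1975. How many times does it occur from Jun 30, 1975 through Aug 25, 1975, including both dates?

Occurrences land 5·i days after Jun 5, 1975 for i = 0, 1, 2, …
Jun 30, 1975 is 25 days after the start; 25 ÷ 5 = 5 remainder 0. First occurrence in the window: #6 on Jun 30, 1975 (5×5 = 25 days in).
Aug 25, 1975 is 81 days after the start; 81 ÷ 5 = 16 remainder 1. Last occurrence in the window: #17 on Aug 24, 1975.
Occurrences #6 through #17: 12 in total.

12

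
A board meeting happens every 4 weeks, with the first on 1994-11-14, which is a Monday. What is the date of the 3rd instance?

The 3rd occurrence is 2 intervals after the first: 2 × 28 = 56 days after 1994-11-14.
November has 30 days — 16 days to the end of November leaves 40.
December has 31 days (9 left).
9 days into January → 1995-01-09.

1995-01-09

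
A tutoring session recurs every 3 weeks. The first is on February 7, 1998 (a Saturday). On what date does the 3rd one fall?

March 21, 1998

The 3rd occurrence is 2 intervals after the first: 2 × 21 = 42 days after February 7, 1998.
February has 28 days — 21 days to the end of February leaves 21.
21 days into March → March 21, 1998.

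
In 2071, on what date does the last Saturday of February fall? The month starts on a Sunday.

February 2071 begins on a Sunday, so the first Saturday is February 7 (6 days later).
February 2071 has 28 days. Adding weeks: 7, 14, 21, 28 — the last one ≤ 28 is the 28th.

28 February 2071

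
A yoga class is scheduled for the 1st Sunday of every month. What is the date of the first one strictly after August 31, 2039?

August 2039 starts on a Monday, so its 1st Sunday is August 7, 2039 (6 days in).
That is not after August 31, 2039, so look at September 2039.
September 2039 starts on a Thursday, so its 1st Sunday is September 4, 2039 (3 days in).

September 4, 2039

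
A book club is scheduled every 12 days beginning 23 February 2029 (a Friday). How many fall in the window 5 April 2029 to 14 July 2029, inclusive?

Occurrences land 12·i days after 23 February 2029 for i = 0, 1, 2, …
5 April 2029 is 41 days after the start; 41 ÷ 12 = 3 remainder 5; since the remainder is 5, round up to i = 4. First occurrence in the window: #5 on 12 April 2029 (4×12 = 48 days in).
14 July 2029 is 141 days after the start; 141 ÷ 12 = 11 remainder 9. Last occurrence in the window: #12 on 5 July 2029.
Occurrences #5 through #12: 8 in total.

8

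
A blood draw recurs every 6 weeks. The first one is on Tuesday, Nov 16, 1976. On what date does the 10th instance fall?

The 10th occurrence is 9 intervals after the first: 9 × 42 = 378 days after Nov 16, 1976.
Nov has 30 days — 14 days to the end of Nov leaves 364.
Dec has 31 days (333 left).
Jan has 31 days (302 left).
Feb has 28 days (274 left).
Mar has 31 days (243 left).
Apr has 30 days (213 left).
May has 31 days (182 left).
Jun has 30 days (152 left).
Jul has 31 days (121 left).
Aug has 31 days (90 left).
Sep has 30 days (60 left).
Oct has 31 days (29 left).
29 days into Nov → Nov 29, 1977.

Nov 29, 1977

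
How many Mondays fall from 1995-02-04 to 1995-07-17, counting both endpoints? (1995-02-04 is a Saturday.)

1995-02-04 is a Saturday; the first Monday on or after it is 1995-02-06 (2 days later).
From 1995-02-06 to 1995-07-17: 22 + 31 + 30 + 31 + 30 + 17 = 161 days (rest of February, March, April, May, June, July).
161 ÷ 7 = 23 full weeks with remainder 0, so 23 more Mondays after the first → 24.

24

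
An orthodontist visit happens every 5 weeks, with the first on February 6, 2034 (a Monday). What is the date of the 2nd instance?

The 2nd occurrence is 1 interval after the first: 1 × 35 = 35 days after February 6, 2034.
February has 28 days — 22 days to the end of February leaves 13.
13 days into March → March 13, 2034.

March 13, 2034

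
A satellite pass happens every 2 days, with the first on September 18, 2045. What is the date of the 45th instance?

The 45th occurrence is 44 intervals after the first: 44 × 2 = 88 days after September 18, 2045.
September has 30 days — 12 days to the end of September leaves 76.
October has 31 days (45 left).
November has 30 days (15 left).
15 days into December → December 15, 2045.

December 15, 2045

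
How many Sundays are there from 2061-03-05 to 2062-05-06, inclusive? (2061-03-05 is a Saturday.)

2061-03-05 is a Saturday; the first Sunday on or after it is 2061-03-06 (1 day later).
From 2061-03-06 to 2062-05-06: 300 + 126 = 426 days (rest of 2061, to 2062-05-06 in 2062).
426 ÷ 7 = 60 full weeks with remainder 6, so 60 more Sundays after the first → 61.

61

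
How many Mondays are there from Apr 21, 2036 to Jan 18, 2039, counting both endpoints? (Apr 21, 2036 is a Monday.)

144

Apr 21, 2036 is a Monday; the first Monday on or after it is Apr 21, 2036.
From Apr 21, 2036 to Jan 18, 2039: 254 + 365 + 365 + 18 = 1002 days (rest of 2036, 2037, 2038, to Jan 18, 2039 in 2039).
1002 ÷ 7 = 143 full weeks with remainder 1, so 143 more Mondays after the first → 144.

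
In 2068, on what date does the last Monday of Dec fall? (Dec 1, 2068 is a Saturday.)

Dec 31, 2068

Dec 2068 begins on a Saturday, so the first Monday is Dec 3 (2 days later).
Dec 2068 has 31 days. Adding weeks: 3, 10, 17, 24, 31 — the last one ≤ 31 is the 31st.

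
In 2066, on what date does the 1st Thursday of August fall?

2066-08-05

The first Thursday of August 2066 is August 5.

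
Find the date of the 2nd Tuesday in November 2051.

The first Tuesday of November 2051 is November 7.
The 2nd Tuesday is 1 weeks later: 7 + 7 = 14.

14 November 2051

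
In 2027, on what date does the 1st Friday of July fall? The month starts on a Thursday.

July 2027 begins on a Thursday, so the first Friday is July 2 (1 day later).

2027-07-02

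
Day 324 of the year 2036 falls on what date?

Jan has 31 days (324 − 31 = 293 remain).
Feb has 29 days (293 − 29 = 264 remain).
Mar has 31 days (264 − 31 = 233 remain).
Apr has 30 days (233 − 30 = 203 remain).
May has 31 days (203 − 31 = 172 remain).
Jun has 30 days (172 − 30 = 142 remain).
Jul has 31 days (142 − 31 = 111 remain).
Aug has 31 days (111 − 31 = 80 remain).
Sep has 30 days (80 − 30 = 50 remain).
Oct has 31 days (50 − 31 = 19 remain).
19 into Nov → Nov 19.

Nov 19, 2036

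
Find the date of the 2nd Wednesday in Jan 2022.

Jan 12, 2022

The first Wednesday of Jan 2022 is Jan 5.
The 2nd Wednesday is 1 weeks later: 5 + 7 = 12.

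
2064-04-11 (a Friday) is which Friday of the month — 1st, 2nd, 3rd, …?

2nd

Day 11 falls in week ⌈11/7⌉ of the month.
Days 1–7 hold the 1st Friday, 8–14 the 2nd, 15–21 the 3rd, 22–28 the 4th, 29–31 the 5th.
11 is in the range for the 2nd.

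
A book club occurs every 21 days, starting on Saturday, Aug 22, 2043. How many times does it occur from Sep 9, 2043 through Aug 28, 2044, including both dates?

Occurrences land 21·i days after Aug 22, 2043 for i = 0, 1, 2, …
Sep 9, 2043 is 18 days after the start; 18 ÷ 21 = 0 remainder 18; since the remainder is 18, round up to i = 1. First occurrence in the window: #2 on Sep 12, 2043 (1×21 = 21 days in).
Aug 28, 2044 is 372 days after the start; 372 ÷ 21 = 17 remainder 15. Last occurrence in the window: #18 on Aug 13, 2044.
Occurrences #2 through #18: 17 in total.

17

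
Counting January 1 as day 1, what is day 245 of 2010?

Sep 2, 2010

Jan has 31 days (245 − 31 = 214 remain).
Feb has 28 days (214 − 28 = 186 remain).
Mar has 31 days (186 − 31 = 155 remain).
Apr has 30 days (155 − 30 = 125 remain).
May has 31 days (125 − 31 = 94 remain).
Jun has 30 days (94 − 30 = 64 remain).
Jul has 31 days (64 − 31 = 33 remain).
Aug has 31 days (33 − 31 = 2 remain).
2 into Sep → Sep 2.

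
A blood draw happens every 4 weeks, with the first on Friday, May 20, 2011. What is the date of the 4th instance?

The 4th occurrence is 3 intervals after the first: 3 × 28 = 84 days after May 20, 2011.
May has 31 days — 11 days to the end of May leaves 73.
Jun has 30 days (43 left).
Jul has 31 days (12 left).
12 days into Aug → Aug 12, 2011.

Aug 12, 2011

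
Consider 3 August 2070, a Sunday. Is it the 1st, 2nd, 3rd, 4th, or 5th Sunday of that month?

1st

Day 3 falls in week ⌈3/7⌉ of the month.
Days 1–7 hold the 1st Sunday, 8–14 the 2nd, 15–21 the 3rd, 22–28 the 4th, 29–31 the 5th.
3 is in the range for the 1st.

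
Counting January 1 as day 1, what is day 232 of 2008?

January has 31 days (232 − 31 = 201 remain).
February has 29 days (201 − 29 = 172 remain).
March has 31 days (172 − 31 = 141 remain).
April has 30 days (141 − 30 = 111 remain).
May has 31 days (111 − 31 = 80 remain).
June has 30 days (80 − 30 = 50 remain).
July has 31 days (50 − 31 = 19 remain).
19 into August → August 19.

August 19, 2008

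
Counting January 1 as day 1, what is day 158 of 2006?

January has 31 days (158 − 31 = 127 remain).
February has 28 days (127 − 28 = 99 remain).
March has 31 days (99 − 31 = 68 remain).
April has 30 days (68 − 30 = 38 remain).
May has 31 days (38 − 31 = 7 remain).
7 into June → June 7.

2006-06-07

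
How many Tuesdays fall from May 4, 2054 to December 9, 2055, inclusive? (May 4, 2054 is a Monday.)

84

May 4, 2054 is a Monday; the first Tuesday on or after it is May 5, 2054 (1 day later).
From May 5, 2054 to December 9, 2055: 240 + 343 = 583 days (rest of 2054, to December 9, 2055 in 2055).
583 ÷ 7 = 83 full weeks with remainder 2, so 83 more Tuesdays after the first → 84.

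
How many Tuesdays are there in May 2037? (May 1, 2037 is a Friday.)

4

May 1, 2037 is a Friday; the first Tuesday on or after it is May 5, 2037 (4 days later).
From May 5, 2037 to May 31, 2037 is 31 − 5 = 26 days.
26 ÷ 7 = 3 full weeks with remainder 5, so 3 more Tuesdays after the first → 4.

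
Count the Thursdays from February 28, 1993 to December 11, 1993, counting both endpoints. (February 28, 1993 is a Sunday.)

February 28, 1993 is a Sunday; the first Thursday on or after it is March 4, 1993 (4 days later).
From March 4, 1993 to December 11, 1993: 27 + 30 + 31 + 30 + 31 + 31 + 30 + 31 + 30 + 11 = 282 days (rest of March, April, May, June, July, August, September, October, November, December).
282 ÷ 7 = 40 full weeks with remainder 2, so 40 more Thursdays after the first → 41.

41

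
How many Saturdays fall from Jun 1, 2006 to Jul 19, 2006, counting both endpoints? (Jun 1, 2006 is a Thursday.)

7

Jun 1, 2006 is a Thursday; the first Saturday on or after it is Jun 3, 2006 (2 days later).
From Jun 3, 2006 to Jul 19, 2006: 27 + 19 = 46 days (rest of Jun, Jul).
46 ÷ 7 = 6 full weeks with remainder 4, so 6 more Saturdays after the first → 7.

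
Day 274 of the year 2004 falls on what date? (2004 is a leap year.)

September 30, 2004

January has 31 days (274 − 31 = 243 remain).
February has 29 days (243 − 29 = 214 remain).
March has 31 days (214 − 31 = 183 remain).
April has 30 days (183 − 30 = 153 remain).
May has 31 days (153 − 31 = 122 remain).
June has 30 days (122 − 30 = 92 remain).
July has 31 days (92 − 31 = 61 remain).
August has 31 days (61 − 31 = 30 remain).
30 into September → September 30.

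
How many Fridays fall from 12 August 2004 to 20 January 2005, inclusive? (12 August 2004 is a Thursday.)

12 August 2004 is a Thursday; the first Friday on or after it is 13 August 2004 (1 day later).
From 13 August 2004 to 20 January 2005: 18 + 30 + 31 + 30 + 31 + 20 = 160 days (rest of August, September, October, November, December, January).
160 ÷ 7 = 22 full weeks with remainder 6, so 22 more Fridays after the first → 23.

23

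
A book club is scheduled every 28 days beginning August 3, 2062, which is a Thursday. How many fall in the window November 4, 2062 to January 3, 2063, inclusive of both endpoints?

Occurrences land 28·i days after August 3, 2062 for i = 0, 1, 2, …
November 4, 2062 is 93 days after the start; 93 ÷ 28 = 3 remainder 9; since the remainder is 9, round up to i = 4. First occurrence in the window: #5 on November 23, 2062 (4×28 = 112 days in).
January 3, 2063 is 153 days after the start; 153 ÷ 28 = 5 remainder 13. Last occurrence in the window: #6 on December 21, 2062.
Occurrences #5 through #6: 2 in total.

2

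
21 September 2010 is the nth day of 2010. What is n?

264

Days in months before September: 31 + 28 + 31 + 30 + 31 + 30 + 31 + 31 = 243.
Plus 21 days into September → day 264.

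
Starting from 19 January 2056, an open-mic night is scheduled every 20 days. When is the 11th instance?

The 11th occurrence is 10 intervals after the first: 10 × 20 = 200 days after 19 January 2056.
January has 31 days — 12 days to the end of January leaves 188.
February has 29 days (159 left).
March has 31 days (128 left).
April has 30 days (98 left).
May has 31 days (67 left).
June has 30 days (37 left).
July has 31 days (6 left).
6 days into August → 6 August 2056.

6 August 2056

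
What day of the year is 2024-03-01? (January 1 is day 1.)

61

Days in months before March: 31 + 29 = 60.
Plus 1 day into March → day 61.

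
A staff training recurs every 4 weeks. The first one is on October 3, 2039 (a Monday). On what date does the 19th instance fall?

February 18, 2041

The 19th occurrence is 18 intervals after the first: 18 × 28 = 504 days after October 3, 2039.
October has 31 days — 28 days to the end of October leaves 476.
From end of October to end of 2039 is 61 days (415 left).
2040 has 366 days (49 left).
January has 31 days (18 left).
18 days into February → February 18, 2041.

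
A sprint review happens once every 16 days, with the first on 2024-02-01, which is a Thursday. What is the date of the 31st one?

The 31st occurrence is 30 intervals after the first: 30 × 16 = 480 days after 2024-02-01.
February has 29 days — 28 days to the end of February leaves 452.
From end of February to end of 2024 is 306 days (146 left).
January has 31 days (115 left).
February has 28 days (87 left).
March has 31 days (56 left).
April has 30 days (26 left).
26 days into May → 2025-05-26.

2025-05-26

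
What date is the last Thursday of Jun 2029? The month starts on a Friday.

Jun 2029 begins on a Friday, so the first Thursday is Jun 7 (6 days later).
Jun 2029 has 30 days. Adding weeks: 7, 14, 21, 28 — the last one ≤ 30 is the 28th.

Jun 28, 2029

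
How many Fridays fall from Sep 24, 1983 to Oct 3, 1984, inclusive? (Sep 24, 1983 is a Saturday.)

Sep 24, 1983 is a Saturday; the first Friday on or after it is Sep 30, 1983 (6 days later).
From Sep 30, 1983 to Oct 3, 1984: 92 + 277 = 369 days (rest of 1983, to Oct 3, 1984 in 1984).
369 ÷ 7 = 52 full weeks with remainder 5, so 52 more Fridays after the first → 53.

53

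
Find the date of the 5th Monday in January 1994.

January 1994 begins on a Saturday, so the first Monday is January 3 (2 days later).
The 5th Monday is 4 weeks later: 3 + 28 = 31.

31 January 1994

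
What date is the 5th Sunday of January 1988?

The first Sunday of January 1988 is January 3.
The 5th Sunday is 4 weeks later: 3 + 28 = 31.

31 January 1988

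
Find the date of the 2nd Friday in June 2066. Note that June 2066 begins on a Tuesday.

June 11, 2066

June 2066 begins on a Tuesday, so the first Friday is June 4 (3 days later).
The 2nd Friday is 1 weeks later: 4 + 7 = 11.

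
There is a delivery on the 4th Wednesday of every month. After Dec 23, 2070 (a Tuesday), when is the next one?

Dec 2070 starts on a Monday; its first Wednesday is the 3rd, so the 4th Wednesday is the 24th — Dec 24, 2070.
Dec 24, 2070 is after Dec 23, 2070, so that is the next one.

Dec 24, 2070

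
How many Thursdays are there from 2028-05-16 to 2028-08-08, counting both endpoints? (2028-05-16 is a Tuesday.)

2028-05-16 is a Tuesday; the first Thursday on or after it is 2028-05-18 (2 days later).
From 2028-05-18 to 2028-08-08: 13 + 30 + 31 + 8 = 82 days (rest of May, June, July, August).
82 ÷ 7 = 11 full weeks with remainder 5, so 11 more Thursdays after the first → 12.

12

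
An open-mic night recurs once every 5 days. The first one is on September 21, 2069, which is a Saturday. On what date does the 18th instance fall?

The 18th occurrence is 17 intervals after the first: 17 × 5 = 85 days after September 21, 2069.
September has 30 days — 9 days to the end of September leaves 76.
October has 31 days (45 left).
November has 30 days (15 left).
15 days into December → December 15, 2069.

December 15, 2069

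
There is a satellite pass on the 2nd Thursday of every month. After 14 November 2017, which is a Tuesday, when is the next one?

14 December 2017

November 2017 starts on a Wednesday; its first Thursday is the 2nd, so the 2nd Thursday is the 9th — 9 November 2017.
That is not after 14 November 2017, so look at December 2017.
December 2017 starts on a Friday; its first Thursday is the 7th, so the 2nd Thursday is the 14th — 14 December 2017.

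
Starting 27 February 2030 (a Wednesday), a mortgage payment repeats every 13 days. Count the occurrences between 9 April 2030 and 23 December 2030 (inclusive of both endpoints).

20

Occurrences land 13·i days after 27 February 2030 for i = 0, 1, 2, …
9 April 2030 is 41 days after the start; 41 ÷ 13 = 3 remainder 2; since the remainder is 2, round up to i = 4. First occurrence in the window: #5 on 20 April 2030 (4×13 = 52 days in).
23 December 2030 is 299 days after the start; 299 ÷ 13 = 23 remainder 0. Last occurrence in the window: #24 on 23 December 2030.
Occurrences #5 through #24: 20 in total.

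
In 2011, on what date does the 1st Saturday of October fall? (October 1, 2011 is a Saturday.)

October 2011 begins on a Saturday, so the first Saturday is October 1.

2011-10-01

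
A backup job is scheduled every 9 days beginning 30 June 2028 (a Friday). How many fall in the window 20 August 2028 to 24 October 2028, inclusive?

Occurrences land 9·i days after 30 June 2028 for i = 0, 1, 2, …
20 August 2028 is 51 days after the start; 51 ÷ 9 = 5 remainder 6; since the remainder is 6, round up to i = 6. First occurrence in the window: #7 on 23 August 2028 (6×9 = 54 days in).
24 October 2028 is 116 days after the start; 116 ÷ 9 = 12 remainder 8. Last occurrence in the window: #13 on 16 October 2028.
Occurrences #7 through #13: 7 in total.

7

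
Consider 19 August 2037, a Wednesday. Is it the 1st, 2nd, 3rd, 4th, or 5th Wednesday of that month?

3rd

Day 19 falls in week ⌈19/7⌉ of the month.
Days 1–7 hold the 1st Wednesday, 8–14 the 2nd, 15–21 the 3rd, 22–28 the 4th, 29–31 the 5th.
19 is in the range for the 3rd.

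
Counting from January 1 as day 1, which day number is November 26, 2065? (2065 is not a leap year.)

Days in months before November: 31 + 28 + 31 + 30 + 31 + 30 + 31 + 31 + 30 + 31 = 304.
Plus 26 days into November → day 330.

330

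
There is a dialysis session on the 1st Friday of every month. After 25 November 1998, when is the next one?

4 December 1998

November 1998 starts on a Sunday, so its 1st Friday is 6 November 1998 (5 days in).
That is not after 25 November 1998, so look at December 1998.
December 1998 starts on a Tuesday, so its 1st Friday is 4 December 1998 (3 days in).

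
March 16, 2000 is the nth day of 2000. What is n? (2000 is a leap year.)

Days in months before March: 31 + 29 = 60.
Plus 16 days into March → day 76.

76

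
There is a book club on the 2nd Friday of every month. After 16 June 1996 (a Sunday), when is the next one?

12 July 1996

June 1996 starts on a Saturday; its first Friday is the 7th, so the 2nd Friday is the 14th — 14 June 1996.
That is not after 16 June 1996, so look at July 1996.
July 1996 starts on a Monday; its first Friday is the 5th, so the 2nd Friday is the 12th — 12 July 1996.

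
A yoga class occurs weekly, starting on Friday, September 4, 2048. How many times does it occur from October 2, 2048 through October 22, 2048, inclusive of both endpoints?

3

Occurrences land 7·i days after September 4, 2048 for i = 0, 1, 2, …
October 2, 2048 is 28 days after the start; 28 ÷ 7 = 4 remainder 0. First occurrence in the window: #5 on October 2, 2048 (4×7 = 28 days in).
October 22, 2048 is 48 days after the start; 48 ÷ 7 = 6 remainder 6. Last occurrence in the window: #7 on October 16, 2048.
Occurrences #5 through #7: 3 in total.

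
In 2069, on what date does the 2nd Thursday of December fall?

December 12, 2069

The first Thursday of December 2069 is December 5.
The 2nd Thursday is 1 weeks later: 5 + 7 = 12.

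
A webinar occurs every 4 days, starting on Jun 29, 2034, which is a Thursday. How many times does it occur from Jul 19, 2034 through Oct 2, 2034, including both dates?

19

Occurrences land 4·i days after Jun 29, 2034 for i = 0, 1, 2, …
Jul 19, 2034 is 20 days after the start; 20 ÷ 4 = 5 remainder 0. First occurrence in the window: #6 on Jul 19, 2034 (5×4 = 20 days in).
Oct 2, 2034 is 95 days after the start; 95 ÷ 4 = 23 remainder 3. Last occurrence in the window: #24 on Sep 29, 2034.
Occurrences #6 through #24: 19 in total.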